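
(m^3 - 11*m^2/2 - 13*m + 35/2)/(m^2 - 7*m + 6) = (2*m^2 - 9*m - 35)/(2*(m - 6))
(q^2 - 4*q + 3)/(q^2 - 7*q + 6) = (q - 3)/(q - 6)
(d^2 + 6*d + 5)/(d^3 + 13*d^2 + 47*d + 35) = 1/(d + 7)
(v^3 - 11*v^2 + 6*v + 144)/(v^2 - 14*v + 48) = v + 3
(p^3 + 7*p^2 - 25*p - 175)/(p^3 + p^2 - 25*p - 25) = (p + 7)/(p + 1)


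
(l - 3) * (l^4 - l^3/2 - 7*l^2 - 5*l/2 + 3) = l^5 - 7*l^4/2 - 11*l^3/2 + 37*l^2/2 + 21*l/2 - 9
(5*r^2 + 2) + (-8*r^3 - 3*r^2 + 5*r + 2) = -8*r^3 + 2*r^2 + 5*r + 4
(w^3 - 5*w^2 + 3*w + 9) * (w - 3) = w^4 - 8*w^3 + 18*w^2 - 27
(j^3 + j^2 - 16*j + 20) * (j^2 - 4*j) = j^5 - 3*j^4 - 20*j^3 + 84*j^2 - 80*j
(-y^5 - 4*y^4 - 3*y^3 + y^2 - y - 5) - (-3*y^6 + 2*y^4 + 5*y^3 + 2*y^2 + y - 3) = 3*y^6 - y^5 - 6*y^4 - 8*y^3 - y^2 - 2*y - 2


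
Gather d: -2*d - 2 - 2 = -2*d - 4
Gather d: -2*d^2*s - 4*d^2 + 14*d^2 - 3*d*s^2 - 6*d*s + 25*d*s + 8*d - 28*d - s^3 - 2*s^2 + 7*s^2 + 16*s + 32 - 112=d^2*(10 - 2*s) + d*(-3*s^2 + 19*s - 20) - s^3 + 5*s^2 + 16*s - 80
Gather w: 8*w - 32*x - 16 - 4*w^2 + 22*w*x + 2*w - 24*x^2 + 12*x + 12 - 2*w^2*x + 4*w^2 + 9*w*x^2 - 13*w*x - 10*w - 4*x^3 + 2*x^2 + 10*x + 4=-2*w^2*x + w*(9*x^2 + 9*x) - 4*x^3 - 22*x^2 - 10*x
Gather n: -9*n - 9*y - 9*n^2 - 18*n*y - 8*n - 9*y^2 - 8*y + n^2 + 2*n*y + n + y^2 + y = -8*n^2 + n*(-16*y - 16) - 8*y^2 - 16*y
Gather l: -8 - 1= -9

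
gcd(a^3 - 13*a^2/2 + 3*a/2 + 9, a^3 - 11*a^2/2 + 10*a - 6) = a - 3/2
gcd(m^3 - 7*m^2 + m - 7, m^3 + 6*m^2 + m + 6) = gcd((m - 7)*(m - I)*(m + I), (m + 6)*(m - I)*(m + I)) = m^2 + 1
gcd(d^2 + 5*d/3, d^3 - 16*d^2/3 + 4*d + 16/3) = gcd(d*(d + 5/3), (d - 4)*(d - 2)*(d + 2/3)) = 1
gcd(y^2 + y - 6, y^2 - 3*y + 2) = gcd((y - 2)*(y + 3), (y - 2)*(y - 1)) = y - 2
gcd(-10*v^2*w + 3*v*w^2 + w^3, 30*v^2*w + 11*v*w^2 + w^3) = 5*v*w + w^2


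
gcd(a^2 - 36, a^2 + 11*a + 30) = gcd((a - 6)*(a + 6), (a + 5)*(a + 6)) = a + 6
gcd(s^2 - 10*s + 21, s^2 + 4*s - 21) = s - 3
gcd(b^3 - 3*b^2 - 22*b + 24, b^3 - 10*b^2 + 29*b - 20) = b - 1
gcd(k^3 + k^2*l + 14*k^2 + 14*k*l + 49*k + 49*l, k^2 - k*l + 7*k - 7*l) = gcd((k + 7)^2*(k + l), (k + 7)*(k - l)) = k + 7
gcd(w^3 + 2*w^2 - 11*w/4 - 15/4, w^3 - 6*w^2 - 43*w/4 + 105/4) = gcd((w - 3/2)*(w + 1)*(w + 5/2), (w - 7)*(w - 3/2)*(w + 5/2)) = w^2 + w - 15/4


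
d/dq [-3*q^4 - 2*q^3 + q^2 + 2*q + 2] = -12*q^3 - 6*q^2 + 2*q + 2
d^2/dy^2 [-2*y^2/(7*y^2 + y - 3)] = 4*(7*y^3 - 63*y^2 - 9)/(343*y^6 + 147*y^5 - 420*y^4 - 125*y^3 + 180*y^2 + 27*y - 27)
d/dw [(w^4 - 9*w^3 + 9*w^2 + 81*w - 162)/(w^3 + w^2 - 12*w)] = (w^4 + 8*w^3 - 15*w^2 - 108*w - 216)/(w^2*(w^2 + 8*w + 16))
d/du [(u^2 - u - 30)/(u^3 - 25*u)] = (-u^2 + 12*u - 30)/(u^2*(u^2 - 10*u + 25))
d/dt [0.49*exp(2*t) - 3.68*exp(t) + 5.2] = (0.98*exp(t) - 3.68)*exp(t)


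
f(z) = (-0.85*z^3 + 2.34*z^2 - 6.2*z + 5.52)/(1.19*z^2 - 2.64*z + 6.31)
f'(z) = (2.64 - 2.38*z)*(-0.85*z^3 + 2.34*z^2 - 6.2*z + 5.52)/(1.19*z^2 - 2.64*z + 6.31)^2 + (-2.55*z^2 + 4.68*z - 6.2)/(1.19*z^2 - 2.64*z + 6.31) = (-1.0115*z^4 + 4.488*z^3 - 14.8901*z^2 + 16.3932*z - 24.5492)/(1.4161*z^4 - 6.2832*z^3 + 21.9874*z^2 - 33.3168*z + 39.8161)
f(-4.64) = 3.84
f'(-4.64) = -0.69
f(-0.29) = 1.05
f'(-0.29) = -0.60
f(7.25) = -4.83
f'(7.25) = -0.72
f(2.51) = -1.22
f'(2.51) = -0.90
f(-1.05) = 1.50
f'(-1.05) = -0.60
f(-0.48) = 1.16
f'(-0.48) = -0.59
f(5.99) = -3.93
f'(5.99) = -0.72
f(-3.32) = 2.94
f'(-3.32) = -0.67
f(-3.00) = 2.73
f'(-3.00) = -0.66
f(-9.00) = 6.88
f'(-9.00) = -0.71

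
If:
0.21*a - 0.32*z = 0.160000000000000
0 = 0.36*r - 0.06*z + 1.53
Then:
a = 1.52380952380952*z + 0.761904761904762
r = 0.166666666666667*z - 4.25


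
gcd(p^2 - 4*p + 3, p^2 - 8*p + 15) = p - 3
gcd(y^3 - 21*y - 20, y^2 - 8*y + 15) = y - 5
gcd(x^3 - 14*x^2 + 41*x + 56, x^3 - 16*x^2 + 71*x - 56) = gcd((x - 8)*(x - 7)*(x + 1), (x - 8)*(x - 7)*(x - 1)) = x^2 - 15*x + 56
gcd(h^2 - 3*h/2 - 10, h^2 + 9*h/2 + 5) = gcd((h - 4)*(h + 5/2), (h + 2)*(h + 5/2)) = h + 5/2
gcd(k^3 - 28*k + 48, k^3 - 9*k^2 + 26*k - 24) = k^2 - 6*k + 8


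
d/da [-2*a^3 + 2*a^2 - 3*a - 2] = -6*a^2 + 4*a - 3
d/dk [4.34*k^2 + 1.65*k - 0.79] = 8.68*k + 1.65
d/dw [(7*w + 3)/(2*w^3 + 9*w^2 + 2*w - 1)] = (-28*w^3 - 81*w^2 - 54*w - 13)/(4*w^6 + 36*w^5 + 89*w^4 + 32*w^3 - 14*w^2 - 4*w + 1)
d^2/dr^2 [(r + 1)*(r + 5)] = 2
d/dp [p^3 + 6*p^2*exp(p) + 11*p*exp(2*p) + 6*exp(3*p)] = 6*p^2*exp(p) + 3*p^2 + 22*p*exp(2*p) + 12*p*exp(p) + 18*exp(3*p) + 11*exp(2*p)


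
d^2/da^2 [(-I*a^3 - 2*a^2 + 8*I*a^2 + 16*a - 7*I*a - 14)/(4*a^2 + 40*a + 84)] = (a^3*(18 - 83*I) + a^2*(42 - 567*I) + a*(-714 - 441*I) - 2674 + 2499*I)/(a^6 + 30*a^5 + 363*a^4 + 2260*a^3 + 7623*a^2 + 13230*a + 9261)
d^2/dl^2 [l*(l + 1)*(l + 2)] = 6*l + 6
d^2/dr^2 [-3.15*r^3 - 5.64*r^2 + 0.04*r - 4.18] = -18.9*r - 11.28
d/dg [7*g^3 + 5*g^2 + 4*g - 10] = 21*g^2 + 10*g + 4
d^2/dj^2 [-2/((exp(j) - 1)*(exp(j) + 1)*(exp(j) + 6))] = (-18*exp(5*j) - 132*exp(4*j) - 284*exp(3*j) - 72*exp(2*j) - 290*exp(j) + 12)*exp(j)/(exp(9*j) + 18*exp(8*j) + 105*exp(7*j) + 162*exp(6*j) - 321*exp(5*j) - 594*exp(4*j) + 323*exp(3*j) + 630*exp(2*j) - 108*exp(j) - 216)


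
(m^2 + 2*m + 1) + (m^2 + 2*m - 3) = 2*m^2 + 4*m - 2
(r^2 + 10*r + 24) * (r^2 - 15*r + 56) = r^4 - 5*r^3 - 70*r^2 + 200*r + 1344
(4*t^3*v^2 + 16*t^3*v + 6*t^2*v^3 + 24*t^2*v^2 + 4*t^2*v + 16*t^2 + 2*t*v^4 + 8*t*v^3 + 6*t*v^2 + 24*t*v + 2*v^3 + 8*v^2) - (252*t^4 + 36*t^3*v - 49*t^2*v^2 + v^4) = -252*t^4 + 4*t^3*v^2 - 20*t^3*v + 6*t^2*v^3 + 73*t^2*v^2 + 4*t^2*v + 16*t^2 + 2*t*v^4 + 8*t*v^3 + 6*t*v^2 + 24*t*v - v^4 + 2*v^3 + 8*v^2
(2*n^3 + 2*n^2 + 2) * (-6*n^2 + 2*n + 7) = -12*n^5 - 8*n^4 + 18*n^3 + 2*n^2 + 4*n + 14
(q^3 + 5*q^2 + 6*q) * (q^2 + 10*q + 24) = q^5 + 15*q^4 + 80*q^3 + 180*q^2 + 144*q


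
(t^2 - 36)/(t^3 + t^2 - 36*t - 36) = 1/(t + 1)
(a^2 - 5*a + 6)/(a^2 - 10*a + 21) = (a - 2)/(a - 7)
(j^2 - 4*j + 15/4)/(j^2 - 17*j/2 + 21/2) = (j - 5/2)/(j - 7)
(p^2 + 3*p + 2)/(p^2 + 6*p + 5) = (p + 2)/(p + 5)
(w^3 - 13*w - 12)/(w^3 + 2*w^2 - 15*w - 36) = (w + 1)/(w + 3)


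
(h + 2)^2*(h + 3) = h^3 + 7*h^2 + 16*h + 12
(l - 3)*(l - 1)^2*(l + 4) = l^4 - l^3 - 13*l^2 + 25*l - 12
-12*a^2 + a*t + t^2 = (-3*a + t)*(4*a + t)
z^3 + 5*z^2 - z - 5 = (z - 1)*(z + 1)*(z + 5)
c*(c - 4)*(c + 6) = c^3 + 2*c^2 - 24*c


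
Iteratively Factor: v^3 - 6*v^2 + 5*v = (v - 5)*(v^2 - v) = v*(v - 5)*(v - 1)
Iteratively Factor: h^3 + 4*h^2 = (h + 4)*(h^2) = h*(h + 4)*(h)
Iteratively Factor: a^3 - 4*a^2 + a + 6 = (a + 1)*(a^2 - 5*a + 6) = (a - 2)*(a + 1)*(a - 3)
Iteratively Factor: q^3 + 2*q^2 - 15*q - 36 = (q + 3)*(q^2 - q - 12) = (q - 4)*(q + 3)*(q + 3)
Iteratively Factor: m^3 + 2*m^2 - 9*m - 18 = (m + 2)*(m^2 - 9) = (m + 2)*(m + 3)*(m - 3)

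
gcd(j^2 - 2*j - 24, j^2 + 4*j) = j + 4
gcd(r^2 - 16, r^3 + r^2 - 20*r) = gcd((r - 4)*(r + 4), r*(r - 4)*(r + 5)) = r - 4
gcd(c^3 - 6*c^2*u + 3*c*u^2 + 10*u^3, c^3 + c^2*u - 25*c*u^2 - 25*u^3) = -c^2 + 4*c*u + 5*u^2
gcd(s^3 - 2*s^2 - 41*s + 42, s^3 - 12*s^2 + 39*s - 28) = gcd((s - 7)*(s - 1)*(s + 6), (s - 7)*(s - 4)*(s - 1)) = s^2 - 8*s + 7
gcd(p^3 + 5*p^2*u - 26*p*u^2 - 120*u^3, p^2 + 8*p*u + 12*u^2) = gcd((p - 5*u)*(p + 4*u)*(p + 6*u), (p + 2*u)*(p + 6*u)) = p + 6*u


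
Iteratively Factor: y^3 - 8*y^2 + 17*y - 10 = (y - 1)*(y^2 - 7*y + 10) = (y - 5)*(y - 1)*(y - 2)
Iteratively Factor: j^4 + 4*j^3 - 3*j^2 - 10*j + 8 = (j + 2)*(j^3 + 2*j^2 - 7*j + 4) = (j + 2)*(j + 4)*(j^2 - 2*j + 1) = (j - 1)*(j + 2)*(j + 4)*(j - 1)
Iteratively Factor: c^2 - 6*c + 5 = (c - 1)*(c - 5)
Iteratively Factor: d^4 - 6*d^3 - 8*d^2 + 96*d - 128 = (d - 4)*(d^3 - 2*d^2 - 16*d + 32) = (d - 4)*(d - 2)*(d^2 - 16) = (d - 4)*(d - 2)*(d + 4)*(d - 4)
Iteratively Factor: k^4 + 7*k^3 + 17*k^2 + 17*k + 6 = (k + 1)*(k^3 + 6*k^2 + 11*k + 6) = (k + 1)*(k + 2)*(k^2 + 4*k + 3) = (k + 1)*(k + 2)*(k + 3)*(k + 1)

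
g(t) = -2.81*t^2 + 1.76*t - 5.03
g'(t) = 1.76 - 5.62*t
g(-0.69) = -7.58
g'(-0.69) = 5.64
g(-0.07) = -5.17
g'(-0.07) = 2.15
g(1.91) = -11.92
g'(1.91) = -8.97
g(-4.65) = -73.97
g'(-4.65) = 27.89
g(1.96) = -12.38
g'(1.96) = -9.26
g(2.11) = -13.83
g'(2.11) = -10.10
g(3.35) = -30.67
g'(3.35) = -17.07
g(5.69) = -85.99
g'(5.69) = -30.22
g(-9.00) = -248.48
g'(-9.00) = 52.34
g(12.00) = -388.55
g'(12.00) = -65.68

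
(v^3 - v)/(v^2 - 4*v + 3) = v*(v + 1)/(v - 3)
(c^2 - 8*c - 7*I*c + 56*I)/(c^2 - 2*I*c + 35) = (c - 8)/(c + 5*I)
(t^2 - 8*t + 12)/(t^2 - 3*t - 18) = (t - 2)/(t + 3)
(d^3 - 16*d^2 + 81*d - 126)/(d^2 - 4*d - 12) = (d^2 - 10*d + 21)/(d + 2)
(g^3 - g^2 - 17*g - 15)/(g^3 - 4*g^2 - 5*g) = (g + 3)/g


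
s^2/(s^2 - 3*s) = s/(s - 3)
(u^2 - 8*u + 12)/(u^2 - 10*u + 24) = (u - 2)/(u - 4)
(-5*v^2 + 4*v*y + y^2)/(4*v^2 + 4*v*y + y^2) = (-5*v^2 + 4*v*y + y^2)/(4*v^2 + 4*v*y + y^2)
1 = 1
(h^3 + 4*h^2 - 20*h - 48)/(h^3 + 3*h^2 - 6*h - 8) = (h^3 + 4*h^2 - 20*h - 48)/(h^3 + 3*h^2 - 6*h - 8)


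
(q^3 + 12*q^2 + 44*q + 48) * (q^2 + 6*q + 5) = q^5 + 18*q^4 + 121*q^3 + 372*q^2 + 508*q + 240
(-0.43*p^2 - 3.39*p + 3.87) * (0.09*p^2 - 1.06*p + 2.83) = -0.0387*p^4 + 0.1507*p^3 + 2.7248*p^2 - 13.6959*p + 10.9521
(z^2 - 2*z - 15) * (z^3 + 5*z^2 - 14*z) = z^5 + 3*z^4 - 39*z^3 - 47*z^2 + 210*z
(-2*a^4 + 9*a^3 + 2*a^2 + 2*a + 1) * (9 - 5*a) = 10*a^5 - 63*a^4 + 71*a^3 + 8*a^2 + 13*a + 9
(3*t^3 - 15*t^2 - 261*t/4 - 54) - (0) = 3*t^3 - 15*t^2 - 261*t/4 - 54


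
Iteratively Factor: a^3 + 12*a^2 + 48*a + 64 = (a + 4)*(a^2 + 8*a + 16) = (a + 4)^2*(a + 4)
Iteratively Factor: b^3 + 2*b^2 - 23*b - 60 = (b - 5)*(b^2 + 7*b + 12) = (b - 5)*(b + 3)*(b + 4)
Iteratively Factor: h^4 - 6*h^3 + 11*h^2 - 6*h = (h)*(h^3 - 6*h^2 + 11*h - 6) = h*(h - 3)*(h^2 - 3*h + 2) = h*(h - 3)*(h - 1)*(h - 2)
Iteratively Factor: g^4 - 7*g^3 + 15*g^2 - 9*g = (g)*(g^3 - 7*g^2 + 15*g - 9) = g*(g - 1)*(g^2 - 6*g + 9) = g*(g - 3)*(g - 1)*(g - 3)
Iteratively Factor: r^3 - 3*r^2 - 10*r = (r)*(r^2 - 3*r - 10) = r*(r + 2)*(r - 5)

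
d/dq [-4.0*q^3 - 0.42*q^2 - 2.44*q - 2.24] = -12.0*q^2 - 0.84*q - 2.44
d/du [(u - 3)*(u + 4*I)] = 2*u - 3 + 4*I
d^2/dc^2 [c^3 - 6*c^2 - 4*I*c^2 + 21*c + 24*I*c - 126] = 6*c - 12 - 8*I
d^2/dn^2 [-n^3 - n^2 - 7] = -6*n - 2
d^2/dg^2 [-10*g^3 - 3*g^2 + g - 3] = -60*g - 6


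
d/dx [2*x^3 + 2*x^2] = 2*x*(3*x + 2)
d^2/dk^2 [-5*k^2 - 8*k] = -10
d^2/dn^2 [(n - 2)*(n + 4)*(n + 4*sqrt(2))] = 6*n + 4 + 8*sqrt(2)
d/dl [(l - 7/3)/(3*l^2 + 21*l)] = (-3*l^2 + 14*l + 49)/(9*l^2*(l^2 + 14*l + 49))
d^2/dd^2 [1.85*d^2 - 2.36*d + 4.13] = 3.70000000000000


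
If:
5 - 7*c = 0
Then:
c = 5/7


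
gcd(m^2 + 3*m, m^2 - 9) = m + 3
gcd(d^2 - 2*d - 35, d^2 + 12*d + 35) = d + 5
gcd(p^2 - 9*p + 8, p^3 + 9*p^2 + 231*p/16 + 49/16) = 1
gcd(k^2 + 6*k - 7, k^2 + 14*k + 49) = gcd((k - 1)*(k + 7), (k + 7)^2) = k + 7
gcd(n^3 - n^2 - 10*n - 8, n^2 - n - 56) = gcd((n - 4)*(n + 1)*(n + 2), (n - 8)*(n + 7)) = 1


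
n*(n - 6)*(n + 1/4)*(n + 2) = n^4 - 15*n^3/4 - 13*n^2 - 3*n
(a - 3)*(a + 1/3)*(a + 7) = a^3 + 13*a^2/3 - 59*a/3 - 7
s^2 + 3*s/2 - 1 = (s - 1/2)*(s + 2)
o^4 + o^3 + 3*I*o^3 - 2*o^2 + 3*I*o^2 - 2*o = o*(o + 1)*(o + I)*(o + 2*I)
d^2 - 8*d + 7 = (d - 7)*(d - 1)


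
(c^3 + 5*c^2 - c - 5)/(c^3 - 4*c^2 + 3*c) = (c^2 + 6*c + 5)/(c*(c - 3))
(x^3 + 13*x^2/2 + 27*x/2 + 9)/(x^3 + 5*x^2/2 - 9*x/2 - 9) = (x + 2)/(x - 2)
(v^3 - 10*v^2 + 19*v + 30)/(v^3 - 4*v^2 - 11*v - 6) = (v - 5)/(v + 1)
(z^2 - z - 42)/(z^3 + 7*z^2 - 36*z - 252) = (z - 7)/(z^2 + z - 42)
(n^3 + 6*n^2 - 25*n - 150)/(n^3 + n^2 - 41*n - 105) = (n^2 + n - 30)/(n^2 - 4*n - 21)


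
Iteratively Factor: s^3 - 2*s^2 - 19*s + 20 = (s - 1)*(s^2 - s - 20) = (s - 5)*(s - 1)*(s + 4)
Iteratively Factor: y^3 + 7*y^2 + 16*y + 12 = (y + 2)*(y^2 + 5*y + 6) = (y + 2)^2*(y + 3)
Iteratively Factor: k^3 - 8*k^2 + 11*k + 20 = (k - 4)*(k^2 - 4*k - 5) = (k - 4)*(k + 1)*(k - 5)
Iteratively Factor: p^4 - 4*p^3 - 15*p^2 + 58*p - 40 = (p - 1)*(p^3 - 3*p^2 - 18*p + 40) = (p - 1)*(p + 4)*(p^2 - 7*p + 10) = (p - 5)*(p - 1)*(p + 4)*(p - 2)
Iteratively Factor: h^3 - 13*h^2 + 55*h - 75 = (h - 5)*(h^2 - 8*h + 15) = (h - 5)^2*(h - 3)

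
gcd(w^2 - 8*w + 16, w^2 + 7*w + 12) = 1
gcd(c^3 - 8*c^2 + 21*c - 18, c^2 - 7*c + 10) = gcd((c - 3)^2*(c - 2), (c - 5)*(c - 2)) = c - 2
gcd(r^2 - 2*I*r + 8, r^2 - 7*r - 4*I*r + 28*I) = r - 4*I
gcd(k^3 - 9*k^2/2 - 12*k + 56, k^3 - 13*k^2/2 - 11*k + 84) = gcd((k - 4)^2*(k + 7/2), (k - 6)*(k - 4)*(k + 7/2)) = k^2 - k/2 - 14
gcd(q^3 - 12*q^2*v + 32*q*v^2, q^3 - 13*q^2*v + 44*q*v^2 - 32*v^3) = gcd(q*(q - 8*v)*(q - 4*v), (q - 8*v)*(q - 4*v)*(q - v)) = q^2 - 12*q*v + 32*v^2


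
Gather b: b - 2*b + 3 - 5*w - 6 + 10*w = -b + 5*w - 3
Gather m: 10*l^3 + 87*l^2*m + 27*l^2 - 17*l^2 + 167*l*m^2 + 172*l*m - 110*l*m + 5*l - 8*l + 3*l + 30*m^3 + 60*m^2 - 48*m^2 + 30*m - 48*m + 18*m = 10*l^3 + 10*l^2 + 30*m^3 + m^2*(167*l + 12) + m*(87*l^2 + 62*l)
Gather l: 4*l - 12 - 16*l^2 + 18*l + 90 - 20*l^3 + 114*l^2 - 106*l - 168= -20*l^3 + 98*l^2 - 84*l - 90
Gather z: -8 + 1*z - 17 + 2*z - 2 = 3*z - 27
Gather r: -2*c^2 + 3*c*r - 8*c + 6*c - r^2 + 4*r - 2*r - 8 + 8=-2*c^2 - 2*c - r^2 + r*(3*c + 2)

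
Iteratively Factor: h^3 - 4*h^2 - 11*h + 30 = (h + 3)*(h^2 - 7*h + 10) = (h - 2)*(h + 3)*(h - 5)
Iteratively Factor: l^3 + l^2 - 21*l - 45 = (l + 3)*(l^2 - 2*l - 15) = (l - 5)*(l + 3)*(l + 3)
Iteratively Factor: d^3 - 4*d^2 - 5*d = (d)*(d^2 - 4*d - 5) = d*(d - 5)*(d + 1)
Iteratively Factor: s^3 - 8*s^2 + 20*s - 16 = (s - 2)*(s^2 - 6*s + 8) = (s - 2)^2*(s - 4)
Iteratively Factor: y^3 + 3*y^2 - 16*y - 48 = (y + 4)*(y^2 - y - 12) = (y - 4)*(y + 4)*(y + 3)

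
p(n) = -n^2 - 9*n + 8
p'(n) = -2*n - 9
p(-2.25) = 23.19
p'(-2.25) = -4.50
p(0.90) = -0.91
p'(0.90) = -10.80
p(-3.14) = 26.40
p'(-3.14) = -2.72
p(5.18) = -65.45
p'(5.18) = -19.36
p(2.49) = -20.61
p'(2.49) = -13.98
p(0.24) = 5.78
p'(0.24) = -9.48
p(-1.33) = 18.20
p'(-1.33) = -6.34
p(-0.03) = 8.27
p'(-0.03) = -8.94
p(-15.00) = -82.00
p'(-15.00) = 21.00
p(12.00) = -244.00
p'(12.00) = -33.00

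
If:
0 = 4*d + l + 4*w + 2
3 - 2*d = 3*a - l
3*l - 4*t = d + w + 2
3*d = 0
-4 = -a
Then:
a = 4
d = 0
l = 9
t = 111/16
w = -11/4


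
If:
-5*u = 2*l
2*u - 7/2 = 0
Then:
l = -35/8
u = 7/4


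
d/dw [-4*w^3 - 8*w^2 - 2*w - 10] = -12*w^2 - 16*w - 2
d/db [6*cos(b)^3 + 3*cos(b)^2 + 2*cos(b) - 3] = 2*(9*sin(b)^2 - 3*cos(b) - 10)*sin(b)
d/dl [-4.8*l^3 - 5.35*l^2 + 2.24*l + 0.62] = -14.4*l^2 - 10.7*l + 2.24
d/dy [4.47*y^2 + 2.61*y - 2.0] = 8.94*y + 2.61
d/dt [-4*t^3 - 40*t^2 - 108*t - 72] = -12*t^2 - 80*t - 108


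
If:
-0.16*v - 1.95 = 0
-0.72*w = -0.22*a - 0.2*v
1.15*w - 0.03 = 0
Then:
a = 11.16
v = -12.19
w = 0.03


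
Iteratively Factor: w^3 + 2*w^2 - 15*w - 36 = (w - 4)*(w^2 + 6*w + 9) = (w - 4)*(w + 3)*(w + 3)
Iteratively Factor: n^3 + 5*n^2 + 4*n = (n + 1)*(n^2 + 4*n) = (n + 1)*(n + 4)*(n)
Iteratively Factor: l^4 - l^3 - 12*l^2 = (l)*(l^3 - l^2 - 12*l) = l^2*(l^2 - l - 12) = l^2*(l + 3)*(l - 4)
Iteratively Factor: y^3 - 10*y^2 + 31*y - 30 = (y - 3)*(y^2 - 7*y + 10) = (y - 3)*(y - 2)*(y - 5)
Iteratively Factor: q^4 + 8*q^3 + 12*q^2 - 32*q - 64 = (q + 4)*(q^3 + 4*q^2 - 4*q - 16) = (q + 2)*(q + 4)*(q^2 + 2*q - 8) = (q - 2)*(q + 2)*(q + 4)*(q + 4)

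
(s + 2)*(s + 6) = s^2 + 8*s + 12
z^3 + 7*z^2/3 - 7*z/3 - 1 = (z - 1)*(z + 1/3)*(z + 3)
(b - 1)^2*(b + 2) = b^3 - 3*b + 2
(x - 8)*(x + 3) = x^2 - 5*x - 24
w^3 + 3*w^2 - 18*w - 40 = (w - 4)*(w + 2)*(w + 5)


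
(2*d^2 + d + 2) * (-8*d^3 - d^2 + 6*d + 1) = -16*d^5 - 10*d^4 - 5*d^3 + 6*d^2 + 13*d + 2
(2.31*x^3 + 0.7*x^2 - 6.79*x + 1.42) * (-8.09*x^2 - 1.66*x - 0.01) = -18.6879*x^5 - 9.4976*x^4 + 53.746*x^3 - 0.2234*x^2 - 2.2893*x - 0.0142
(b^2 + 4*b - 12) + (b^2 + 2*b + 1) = 2*b^2 + 6*b - 11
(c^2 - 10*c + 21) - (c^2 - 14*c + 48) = 4*c - 27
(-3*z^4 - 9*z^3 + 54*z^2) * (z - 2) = -3*z^5 - 3*z^4 + 72*z^3 - 108*z^2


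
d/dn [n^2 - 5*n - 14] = 2*n - 5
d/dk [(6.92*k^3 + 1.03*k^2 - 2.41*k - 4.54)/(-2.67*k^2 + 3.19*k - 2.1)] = (-18.4764*k^4 + 44.1496*k^3 - 46.745*k^2 - 28.5696*k + 19.5436)/(7.1289*k^4 - 17.0346*k^3 + 21.3901*k^2 - 13.398*k + 4.41)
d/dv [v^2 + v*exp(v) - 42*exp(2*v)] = v*exp(v) + 2*v - 84*exp(2*v) + exp(v)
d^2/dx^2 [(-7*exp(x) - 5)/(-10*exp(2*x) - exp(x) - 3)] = (700*exp(4*x) + 1930*exp(3*x) - 1110*exp(2*x) - 616*exp(x) + 48)*exp(x)/(1000*exp(6*x) + 300*exp(5*x) + 930*exp(4*x) + 181*exp(3*x) + 279*exp(2*x) + 27*exp(x) + 27)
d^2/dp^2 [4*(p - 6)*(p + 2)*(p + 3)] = 24*p - 8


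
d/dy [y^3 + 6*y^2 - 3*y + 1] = 3*y^2 + 12*y - 3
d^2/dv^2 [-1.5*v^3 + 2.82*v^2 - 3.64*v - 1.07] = 5.64 - 9.0*v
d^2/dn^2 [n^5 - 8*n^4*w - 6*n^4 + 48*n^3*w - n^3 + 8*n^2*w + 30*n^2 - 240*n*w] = 20*n^3 - 96*n^2*w - 72*n^2 + 288*n*w - 6*n + 16*w + 60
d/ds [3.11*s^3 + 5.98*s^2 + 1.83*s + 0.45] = 9.33*s^2 + 11.96*s + 1.83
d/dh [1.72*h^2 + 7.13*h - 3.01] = 3.44*h + 7.13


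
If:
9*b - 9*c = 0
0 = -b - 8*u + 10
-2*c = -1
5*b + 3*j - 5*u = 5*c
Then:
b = 1/2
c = 1/2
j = 95/48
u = 19/16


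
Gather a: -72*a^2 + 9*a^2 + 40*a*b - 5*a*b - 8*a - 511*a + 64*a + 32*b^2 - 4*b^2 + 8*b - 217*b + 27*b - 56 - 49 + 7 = -63*a^2 + a*(35*b - 455) + 28*b^2 - 182*b - 98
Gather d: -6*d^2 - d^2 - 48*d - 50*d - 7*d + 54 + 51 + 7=-7*d^2 - 105*d + 112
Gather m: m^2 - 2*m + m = m^2 - m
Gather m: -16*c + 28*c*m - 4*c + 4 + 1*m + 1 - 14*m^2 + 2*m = -20*c - 14*m^2 + m*(28*c + 3) + 5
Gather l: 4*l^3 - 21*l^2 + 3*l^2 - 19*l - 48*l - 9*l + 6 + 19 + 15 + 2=4*l^3 - 18*l^2 - 76*l + 42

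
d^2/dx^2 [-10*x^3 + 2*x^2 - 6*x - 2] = 4 - 60*x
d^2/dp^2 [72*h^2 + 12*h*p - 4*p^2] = -8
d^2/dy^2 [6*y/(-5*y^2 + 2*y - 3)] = 12*(-4*y*(5*y - 1)^2 + (15*y - 2)*(5*y^2 - 2*y + 3))/(5*y^2 - 2*y + 3)^3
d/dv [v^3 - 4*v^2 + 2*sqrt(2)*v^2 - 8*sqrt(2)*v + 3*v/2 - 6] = 3*v^2 - 8*v + 4*sqrt(2)*v - 8*sqrt(2) + 3/2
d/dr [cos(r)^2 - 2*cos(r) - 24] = 2*(1 - cos(r))*sin(r)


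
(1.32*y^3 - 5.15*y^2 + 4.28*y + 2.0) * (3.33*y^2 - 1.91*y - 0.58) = 4.3956*y^5 - 19.6707*y^4 + 23.3233*y^3 + 1.4722*y^2 - 6.3024*y - 1.16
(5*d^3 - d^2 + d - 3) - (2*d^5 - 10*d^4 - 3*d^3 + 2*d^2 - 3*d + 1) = -2*d^5 + 10*d^4 + 8*d^3 - 3*d^2 + 4*d - 4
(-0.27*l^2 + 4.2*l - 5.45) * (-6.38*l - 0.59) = 1.7226*l^3 - 26.6367*l^2 + 32.293*l + 3.2155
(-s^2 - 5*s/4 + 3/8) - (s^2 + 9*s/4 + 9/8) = -2*s^2 - 7*s/2 - 3/4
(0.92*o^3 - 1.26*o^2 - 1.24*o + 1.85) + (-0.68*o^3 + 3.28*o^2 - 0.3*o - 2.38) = 0.24*o^3 + 2.02*o^2 - 1.54*o - 0.53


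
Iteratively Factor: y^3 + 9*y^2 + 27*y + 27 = (y + 3)*(y^2 + 6*y + 9) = (y + 3)^2*(y + 3)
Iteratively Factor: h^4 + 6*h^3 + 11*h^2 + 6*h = (h + 3)*(h^3 + 3*h^2 + 2*h) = h*(h + 3)*(h^2 + 3*h + 2) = h*(h + 1)*(h + 3)*(h + 2)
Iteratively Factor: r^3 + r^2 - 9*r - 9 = (r + 3)*(r^2 - 2*r - 3) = (r + 1)*(r + 3)*(r - 3)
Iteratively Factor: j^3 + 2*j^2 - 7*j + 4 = (j - 1)*(j^2 + 3*j - 4) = (j - 1)^2*(j + 4)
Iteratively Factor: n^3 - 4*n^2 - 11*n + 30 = (n + 3)*(n^2 - 7*n + 10) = (n - 5)*(n + 3)*(n - 2)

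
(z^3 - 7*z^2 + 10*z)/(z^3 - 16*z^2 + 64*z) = (z^2 - 7*z + 10)/(z^2 - 16*z + 64)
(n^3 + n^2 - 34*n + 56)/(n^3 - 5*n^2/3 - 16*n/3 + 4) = 3*(n^3 + n^2 - 34*n + 56)/(3*n^3 - 5*n^2 - 16*n + 12)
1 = 1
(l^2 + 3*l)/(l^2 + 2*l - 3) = l/(l - 1)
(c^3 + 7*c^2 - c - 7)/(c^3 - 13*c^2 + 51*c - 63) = (c^3 + 7*c^2 - c - 7)/(c^3 - 13*c^2 + 51*c - 63)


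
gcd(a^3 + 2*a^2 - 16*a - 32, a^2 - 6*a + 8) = a - 4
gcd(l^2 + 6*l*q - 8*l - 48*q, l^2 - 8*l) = l - 8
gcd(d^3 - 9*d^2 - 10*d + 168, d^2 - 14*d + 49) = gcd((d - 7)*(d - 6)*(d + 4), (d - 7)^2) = d - 7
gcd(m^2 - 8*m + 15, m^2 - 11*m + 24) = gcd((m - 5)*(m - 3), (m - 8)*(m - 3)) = m - 3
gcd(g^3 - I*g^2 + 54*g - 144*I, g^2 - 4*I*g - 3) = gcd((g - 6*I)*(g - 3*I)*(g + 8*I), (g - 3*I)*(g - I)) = g - 3*I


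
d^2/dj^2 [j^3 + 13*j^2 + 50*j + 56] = 6*j + 26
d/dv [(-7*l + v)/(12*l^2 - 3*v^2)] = (4*l^2 - v^2 - 2*v*(7*l - v))/(3*(4*l^2 - v^2)^2)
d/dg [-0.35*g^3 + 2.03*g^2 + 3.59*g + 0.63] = -1.05*g^2 + 4.06*g + 3.59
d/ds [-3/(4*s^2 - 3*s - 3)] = 3*(8*s - 3)/(-4*s^2 + 3*s + 3)^2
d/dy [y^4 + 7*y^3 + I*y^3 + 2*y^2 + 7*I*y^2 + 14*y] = 4*y^3 + y^2*(21 + 3*I) + y*(4 + 14*I) + 14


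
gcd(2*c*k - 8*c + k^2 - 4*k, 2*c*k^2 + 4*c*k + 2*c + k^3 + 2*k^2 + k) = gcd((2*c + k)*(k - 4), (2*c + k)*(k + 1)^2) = 2*c + k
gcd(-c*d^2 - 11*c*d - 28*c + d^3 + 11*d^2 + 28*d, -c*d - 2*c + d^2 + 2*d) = c - d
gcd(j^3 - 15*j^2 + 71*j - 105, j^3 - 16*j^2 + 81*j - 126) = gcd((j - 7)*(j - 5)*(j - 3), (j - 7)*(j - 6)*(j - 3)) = j^2 - 10*j + 21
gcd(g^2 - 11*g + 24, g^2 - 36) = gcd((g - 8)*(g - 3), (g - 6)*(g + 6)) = 1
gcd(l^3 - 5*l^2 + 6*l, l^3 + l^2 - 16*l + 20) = l - 2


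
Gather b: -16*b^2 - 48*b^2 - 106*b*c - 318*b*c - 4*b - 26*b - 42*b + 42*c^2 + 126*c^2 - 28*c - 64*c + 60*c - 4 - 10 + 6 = -64*b^2 + b*(-424*c - 72) + 168*c^2 - 32*c - 8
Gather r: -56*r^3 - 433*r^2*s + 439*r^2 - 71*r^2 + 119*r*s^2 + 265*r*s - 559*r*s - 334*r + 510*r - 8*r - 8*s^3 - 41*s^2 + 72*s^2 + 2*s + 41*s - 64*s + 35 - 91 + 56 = -56*r^3 + r^2*(368 - 433*s) + r*(119*s^2 - 294*s + 168) - 8*s^3 + 31*s^2 - 21*s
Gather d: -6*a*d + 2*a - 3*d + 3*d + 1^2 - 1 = -6*a*d + 2*a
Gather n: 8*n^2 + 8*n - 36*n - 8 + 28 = 8*n^2 - 28*n + 20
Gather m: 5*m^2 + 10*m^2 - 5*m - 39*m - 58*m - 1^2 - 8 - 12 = 15*m^2 - 102*m - 21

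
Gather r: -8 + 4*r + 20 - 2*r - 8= 2*r + 4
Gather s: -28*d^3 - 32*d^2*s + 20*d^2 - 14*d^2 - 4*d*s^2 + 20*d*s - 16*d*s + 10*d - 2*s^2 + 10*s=-28*d^3 + 6*d^2 + 10*d + s^2*(-4*d - 2) + s*(-32*d^2 + 4*d + 10)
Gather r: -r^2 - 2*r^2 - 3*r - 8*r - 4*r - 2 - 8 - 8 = -3*r^2 - 15*r - 18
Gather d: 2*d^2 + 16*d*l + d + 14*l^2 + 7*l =2*d^2 + d*(16*l + 1) + 14*l^2 + 7*l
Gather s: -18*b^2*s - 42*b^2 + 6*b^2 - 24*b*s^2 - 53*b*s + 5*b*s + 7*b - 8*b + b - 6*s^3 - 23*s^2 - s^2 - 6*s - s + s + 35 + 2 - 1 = -36*b^2 - 6*s^3 + s^2*(-24*b - 24) + s*(-18*b^2 - 48*b - 6) + 36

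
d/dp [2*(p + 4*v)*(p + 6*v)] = 4*p + 20*v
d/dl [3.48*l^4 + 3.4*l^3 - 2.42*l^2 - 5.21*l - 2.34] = 13.92*l^3 + 10.2*l^2 - 4.84*l - 5.21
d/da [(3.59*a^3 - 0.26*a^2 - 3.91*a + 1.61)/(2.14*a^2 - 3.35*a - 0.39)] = (7.6826*a^4 - 24.053*a^3 + 5.0381*a^2 - 6.688*a + 6.9184)/(4.5796*a^4 - 14.338*a^3 + 9.5533*a^2 + 2.613*a + 0.1521)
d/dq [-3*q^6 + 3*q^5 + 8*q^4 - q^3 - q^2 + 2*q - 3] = -18*q^5 + 15*q^4 + 32*q^3 - 3*q^2 - 2*q + 2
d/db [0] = 0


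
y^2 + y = y*(y + 1)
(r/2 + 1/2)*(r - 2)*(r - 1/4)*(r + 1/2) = r^4/2 - 3*r^3/8 - 19*r^2/16 - 3*r/16 + 1/8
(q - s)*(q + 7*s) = q^2 + 6*q*s - 7*s^2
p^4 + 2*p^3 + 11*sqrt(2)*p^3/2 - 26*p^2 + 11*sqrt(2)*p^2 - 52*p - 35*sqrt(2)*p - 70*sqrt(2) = (p + 2)*(p - 5*sqrt(2)/2)*(p + sqrt(2))*(p + 7*sqrt(2))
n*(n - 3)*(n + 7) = n^3 + 4*n^2 - 21*n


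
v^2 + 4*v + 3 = (v + 1)*(v + 3)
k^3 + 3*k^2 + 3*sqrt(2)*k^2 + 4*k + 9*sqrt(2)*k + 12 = (k + 3)*(k + sqrt(2))*(k + 2*sqrt(2))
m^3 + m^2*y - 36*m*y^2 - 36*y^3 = (m - 6*y)*(m + y)*(m + 6*y)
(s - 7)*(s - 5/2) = s^2 - 19*s/2 + 35/2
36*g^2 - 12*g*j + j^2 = (-6*g + j)^2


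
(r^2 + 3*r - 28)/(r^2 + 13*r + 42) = (r - 4)/(r + 6)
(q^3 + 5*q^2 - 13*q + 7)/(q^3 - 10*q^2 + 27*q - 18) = (q^2 + 6*q - 7)/(q^2 - 9*q + 18)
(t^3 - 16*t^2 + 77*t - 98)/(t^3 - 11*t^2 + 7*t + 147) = (t - 2)/(t + 3)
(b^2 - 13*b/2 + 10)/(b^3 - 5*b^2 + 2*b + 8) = (b - 5/2)/(b^2 - b - 2)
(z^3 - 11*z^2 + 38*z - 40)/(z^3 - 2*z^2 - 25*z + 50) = (z - 4)/(z + 5)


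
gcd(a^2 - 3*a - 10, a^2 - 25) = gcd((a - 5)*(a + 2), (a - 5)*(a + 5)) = a - 5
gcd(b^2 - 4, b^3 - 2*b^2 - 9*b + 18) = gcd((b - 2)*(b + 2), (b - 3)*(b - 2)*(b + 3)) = b - 2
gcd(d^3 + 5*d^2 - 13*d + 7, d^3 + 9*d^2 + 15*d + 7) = d + 7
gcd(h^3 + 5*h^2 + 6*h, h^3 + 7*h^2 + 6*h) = h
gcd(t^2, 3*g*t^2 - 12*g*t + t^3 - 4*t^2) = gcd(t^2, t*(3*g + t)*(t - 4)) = t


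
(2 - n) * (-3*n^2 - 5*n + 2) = 3*n^3 - n^2 - 12*n + 4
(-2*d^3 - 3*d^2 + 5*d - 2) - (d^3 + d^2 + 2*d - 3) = -3*d^3 - 4*d^2 + 3*d + 1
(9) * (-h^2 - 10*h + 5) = -9*h^2 - 90*h + 45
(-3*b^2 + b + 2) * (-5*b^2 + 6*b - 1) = 15*b^4 - 23*b^3 - b^2 + 11*b - 2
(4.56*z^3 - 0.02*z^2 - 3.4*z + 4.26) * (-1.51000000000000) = -6.8856*z^3 + 0.0302*z^2 + 5.134*z - 6.4326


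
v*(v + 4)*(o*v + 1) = o*v^3 + 4*o*v^2 + v^2 + 4*v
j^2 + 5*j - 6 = (j - 1)*(j + 6)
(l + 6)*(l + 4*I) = l^2 + 6*l + 4*I*l + 24*I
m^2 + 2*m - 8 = (m - 2)*(m + 4)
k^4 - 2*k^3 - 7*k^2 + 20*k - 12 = (k - 2)^2*(k - 1)*(k + 3)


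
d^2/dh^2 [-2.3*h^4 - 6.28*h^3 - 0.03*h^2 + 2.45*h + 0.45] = -27.6*h^2 - 37.68*h - 0.06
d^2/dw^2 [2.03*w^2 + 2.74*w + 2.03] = 4.06000000000000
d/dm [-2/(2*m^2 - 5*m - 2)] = 2*(4*m - 5)/(-2*m^2 + 5*m + 2)^2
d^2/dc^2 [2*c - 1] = 0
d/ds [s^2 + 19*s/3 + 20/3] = 2*s + 19/3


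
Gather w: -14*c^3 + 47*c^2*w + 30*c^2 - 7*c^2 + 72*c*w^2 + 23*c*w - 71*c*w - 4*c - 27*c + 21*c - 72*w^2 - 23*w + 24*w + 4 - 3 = -14*c^3 + 23*c^2 - 10*c + w^2*(72*c - 72) + w*(47*c^2 - 48*c + 1) + 1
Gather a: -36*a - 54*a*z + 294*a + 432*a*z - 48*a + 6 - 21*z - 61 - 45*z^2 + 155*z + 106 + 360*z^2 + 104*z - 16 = a*(378*z + 210) + 315*z^2 + 238*z + 35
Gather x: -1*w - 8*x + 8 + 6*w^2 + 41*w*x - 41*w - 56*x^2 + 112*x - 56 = 6*w^2 - 42*w - 56*x^2 + x*(41*w + 104) - 48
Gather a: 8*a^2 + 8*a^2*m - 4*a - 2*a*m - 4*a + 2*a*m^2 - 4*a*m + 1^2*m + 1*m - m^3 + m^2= a^2*(8*m + 8) + a*(2*m^2 - 6*m - 8) - m^3 + m^2 + 2*m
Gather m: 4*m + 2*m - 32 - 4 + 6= 6*m - 30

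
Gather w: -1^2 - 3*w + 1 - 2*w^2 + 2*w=-2*w^2 - w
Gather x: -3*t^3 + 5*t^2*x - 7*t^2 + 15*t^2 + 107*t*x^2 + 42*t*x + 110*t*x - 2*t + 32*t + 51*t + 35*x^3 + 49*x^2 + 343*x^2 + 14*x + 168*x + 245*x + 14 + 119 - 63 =-3*t^3 + 8*t^2 + 81*t + 35*x^3 + x^2*(107*t + 392) + x*(5*t^2 + 152*t + 427) + 70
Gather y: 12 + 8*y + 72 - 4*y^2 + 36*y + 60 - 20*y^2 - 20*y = -24*y^2 + 24*y + 144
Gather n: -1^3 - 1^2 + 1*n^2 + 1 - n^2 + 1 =0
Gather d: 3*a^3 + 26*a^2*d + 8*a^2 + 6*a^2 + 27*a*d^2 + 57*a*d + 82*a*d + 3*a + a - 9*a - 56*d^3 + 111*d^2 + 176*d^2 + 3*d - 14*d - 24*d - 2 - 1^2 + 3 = 3*a^3 + 14*a^2 - 5*a - 56*d^3 + d^2*(27*a + 287) + d*(26*a^2 + 139*a - 35)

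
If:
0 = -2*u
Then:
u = 0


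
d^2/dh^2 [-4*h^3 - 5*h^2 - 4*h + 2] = -24*h - 10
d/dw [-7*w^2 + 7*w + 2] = 7 - 14*w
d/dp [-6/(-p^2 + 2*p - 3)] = 12*(1 - p)/(p^2 - 2*p + 3)^2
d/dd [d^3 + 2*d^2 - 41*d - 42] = 3*d^2 + 4*d - 41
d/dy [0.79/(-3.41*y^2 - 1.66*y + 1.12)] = (5.3878*y + 1.3114)/(3.41*y^2 + 1.66*y - 1.12)^2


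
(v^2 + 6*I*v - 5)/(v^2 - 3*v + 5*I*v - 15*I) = (v + I)/(v - 3)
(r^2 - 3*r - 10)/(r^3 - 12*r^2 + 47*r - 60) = (r + 2)/(r^2 - 7*r + 12)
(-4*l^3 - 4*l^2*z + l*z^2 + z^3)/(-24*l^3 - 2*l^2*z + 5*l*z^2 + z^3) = (2*l^2 + 3*l*z + z^2)/(12*l^2 + 7*l*z + z^2)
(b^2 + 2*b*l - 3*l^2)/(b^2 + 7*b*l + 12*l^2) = (b - l)/(b + 4*l)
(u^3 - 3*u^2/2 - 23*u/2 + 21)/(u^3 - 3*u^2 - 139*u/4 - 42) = 2*(u^2 - 5*u + 6)/(2*u^2 - 13*u - 24)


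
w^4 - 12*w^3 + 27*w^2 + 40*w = w*(w - 8)*(w - 5)*(w + 1)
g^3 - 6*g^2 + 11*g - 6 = (g - 3)*(g - 2)*(g - 1)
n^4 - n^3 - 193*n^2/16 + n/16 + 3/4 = (n - 4)*(n - 1/4)*(n + 1/4)*(n + 3)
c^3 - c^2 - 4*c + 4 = (c - 2)*(c - 1)*(c + 2)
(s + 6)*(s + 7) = s^2 + 13*s + 42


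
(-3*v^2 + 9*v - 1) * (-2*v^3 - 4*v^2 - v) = 6*v^5 - 6*v^4 - 31*v^3 - 5*v^2 + v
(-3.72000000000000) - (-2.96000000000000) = -0.760000000000000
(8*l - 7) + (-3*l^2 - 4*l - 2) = -3*l^2 + 4*l - 9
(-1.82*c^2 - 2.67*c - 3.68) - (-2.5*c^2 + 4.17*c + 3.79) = 0.68*c^2 - 6.84*c - 7.47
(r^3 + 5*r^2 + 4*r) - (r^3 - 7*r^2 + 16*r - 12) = 12*r^2 - 12*r + 12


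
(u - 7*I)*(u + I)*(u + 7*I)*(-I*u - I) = -I*u^4 + u^3 - I*u^3 + u^2 - 49*I*u^2 + 49*u - 49*I*u + 49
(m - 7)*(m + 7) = m^2 - 49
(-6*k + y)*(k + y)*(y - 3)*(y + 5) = -6*k^2*y^2 - 12*k^2*y + 90*k^2 - 5*k*y^3 - 10*k*y^2 + 75*k*y + y^4 + 2*y^3 - 15*y^2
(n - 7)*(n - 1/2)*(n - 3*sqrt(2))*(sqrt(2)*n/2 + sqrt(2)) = sqrt(2)*n^4/2 - 11*sqrt(2)*n^3/4 - 3*n^3 - 23*sqrt(2)*n^2/4 + 33*n^2/2 + 7*sqrt(2)*n/2 + 69*n/2 - 21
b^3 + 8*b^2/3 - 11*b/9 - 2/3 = (b - 2/3)*(b + 1/3)*(b + 3)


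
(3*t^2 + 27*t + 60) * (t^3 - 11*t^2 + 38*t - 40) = 3*t^5 - 6*t^4 - 123*t^3 + 246*t^2 + 1200*t - 2400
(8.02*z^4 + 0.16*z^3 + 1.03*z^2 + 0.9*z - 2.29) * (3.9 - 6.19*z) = -49.6438*z^5 + 30.2876*z^4 - 5.7517*z^3 - 1.554*z^2 + 17.6851*z - 8.931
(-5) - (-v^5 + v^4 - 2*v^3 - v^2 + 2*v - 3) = v^5 - v^4 + 2*v^3 + v^2 - 2*v - 2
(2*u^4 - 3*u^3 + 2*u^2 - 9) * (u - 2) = 2*u^5 - 7*u^4 + 8*u^3 - 4*u^2 - 9*u + 18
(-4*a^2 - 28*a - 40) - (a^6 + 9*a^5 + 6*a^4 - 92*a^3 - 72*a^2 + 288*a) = -a^6 - 9*a^5 - 6*a^4 + 92*a^3 + 68*a^2 - 316*a - 40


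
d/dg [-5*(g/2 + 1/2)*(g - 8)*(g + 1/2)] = -15*g^2/2 + 65*g/2 + 115/4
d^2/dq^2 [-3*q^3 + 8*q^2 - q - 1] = 16 - 18*q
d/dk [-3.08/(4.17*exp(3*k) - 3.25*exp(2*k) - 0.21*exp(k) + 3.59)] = (38.5308*exp(2*k) - 20.02*exp(k) - 0.6468)*exp(k)/(4.17*exp(3*k) - 3.25*exp(2*k) - 0.21*exp(k) + 3.59)^2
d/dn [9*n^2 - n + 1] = 18*n - 1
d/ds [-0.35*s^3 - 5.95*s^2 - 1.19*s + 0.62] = -1.05*s^2 - 11.9*s - 1.19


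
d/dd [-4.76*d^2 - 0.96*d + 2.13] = -9.52*d - 0.96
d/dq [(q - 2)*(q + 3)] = 2*q + 1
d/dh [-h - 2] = -1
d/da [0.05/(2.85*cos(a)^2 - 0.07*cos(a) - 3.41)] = (0.285*cos(a) - 0.0035)*sin(a)/(-2.85*cos(a)^2 + 0.07*cos(a) + 3.41)^2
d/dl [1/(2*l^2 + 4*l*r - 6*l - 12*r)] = (-l - r + 3/2)/(l^2 + 2*l*r - 3*l - 6*r)^2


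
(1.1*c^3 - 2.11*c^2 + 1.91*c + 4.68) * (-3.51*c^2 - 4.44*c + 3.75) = -3.861*c^5 + 2.5221*c^4 + 6.7893*c^3 - 32.8197*c^2 - 13.6167*c + 17.55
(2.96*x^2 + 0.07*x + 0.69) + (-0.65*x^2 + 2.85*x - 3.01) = 2.31*x^2 + 2.92*x - 2.32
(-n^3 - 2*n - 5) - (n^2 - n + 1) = -n^3 - n^2 - n - 6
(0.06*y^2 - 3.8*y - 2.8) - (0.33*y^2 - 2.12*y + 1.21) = -0.27*y^2 - 1.68*y - 4.01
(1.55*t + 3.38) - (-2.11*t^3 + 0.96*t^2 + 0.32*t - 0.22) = 2.11*t^3 - 0.96*t^2 + 1.23*t + 3.6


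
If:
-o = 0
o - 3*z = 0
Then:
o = 0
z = 0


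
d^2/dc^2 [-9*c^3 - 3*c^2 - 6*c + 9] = -54*c - 6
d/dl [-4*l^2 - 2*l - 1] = -8*l - 2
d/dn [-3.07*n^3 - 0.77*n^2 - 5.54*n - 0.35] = -9.21*n^2 - 1.54*n - 5.54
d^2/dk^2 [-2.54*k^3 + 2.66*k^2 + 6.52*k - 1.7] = 5.32 - 15.24*k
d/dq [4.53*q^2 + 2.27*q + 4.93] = 9.06*q + 2.27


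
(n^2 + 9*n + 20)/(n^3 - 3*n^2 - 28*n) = (n + 5)/(n*(n - 7))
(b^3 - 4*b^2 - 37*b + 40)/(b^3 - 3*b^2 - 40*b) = (b - 1)/b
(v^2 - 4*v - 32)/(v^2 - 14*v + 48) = (v + 4)/(v - 6)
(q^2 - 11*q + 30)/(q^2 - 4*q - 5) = (q - 6)/(q + 1)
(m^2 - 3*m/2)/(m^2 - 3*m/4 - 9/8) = 4*m/(4*m + 3)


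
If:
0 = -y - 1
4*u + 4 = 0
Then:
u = -1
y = -1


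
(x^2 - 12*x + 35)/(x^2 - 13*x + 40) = (x - 7)/(x - 8)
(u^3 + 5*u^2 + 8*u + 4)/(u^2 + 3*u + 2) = u + 2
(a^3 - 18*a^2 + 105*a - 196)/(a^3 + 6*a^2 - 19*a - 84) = (a^2 - 14*a + 49)/(a^2 + 10*a + 21)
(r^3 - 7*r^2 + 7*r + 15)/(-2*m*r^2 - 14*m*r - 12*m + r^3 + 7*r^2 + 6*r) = (r^2 - 8*r + 15)/(-2*m*r - 12*m + r^2 + 6*r)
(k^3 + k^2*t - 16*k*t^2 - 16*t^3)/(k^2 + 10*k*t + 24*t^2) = (k^2 - 3*k*t - 4*t^2)/(k + 6*t)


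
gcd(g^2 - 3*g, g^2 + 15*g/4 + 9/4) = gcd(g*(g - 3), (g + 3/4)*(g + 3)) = 1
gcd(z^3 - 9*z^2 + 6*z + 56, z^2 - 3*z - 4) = z - 4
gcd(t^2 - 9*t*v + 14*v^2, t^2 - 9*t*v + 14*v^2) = t^2 - 9*t*v + 14*v^2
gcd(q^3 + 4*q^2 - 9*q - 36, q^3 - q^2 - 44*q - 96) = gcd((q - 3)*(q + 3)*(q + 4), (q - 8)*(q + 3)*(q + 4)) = q^2 + 7*q + 12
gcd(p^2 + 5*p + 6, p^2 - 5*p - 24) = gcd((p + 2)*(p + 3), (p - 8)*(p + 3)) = p + 3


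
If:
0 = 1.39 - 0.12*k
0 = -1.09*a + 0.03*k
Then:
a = 0.32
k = 11.58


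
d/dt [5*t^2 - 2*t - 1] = 10*t - 2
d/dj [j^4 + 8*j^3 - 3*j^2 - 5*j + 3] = 4*j^3 + 24*j^2 - 6*j - 5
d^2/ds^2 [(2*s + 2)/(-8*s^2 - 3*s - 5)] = 4*(-(s + 1)*(16*s + 3)^2 + (24*s + 11)*(8*s^2 + 3*s + 5))/(8*s^2 + 3*s + 5)^3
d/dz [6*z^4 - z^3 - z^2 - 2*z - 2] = 24*z^3 - 3*z^2 - 2*z - 2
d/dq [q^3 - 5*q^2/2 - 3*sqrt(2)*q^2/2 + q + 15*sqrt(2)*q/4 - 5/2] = 3*q^2 - 5*q - 3*sqrt(2)*q + 1 + 15*sqrt(2)/4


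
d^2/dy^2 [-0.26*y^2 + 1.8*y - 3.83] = -0.520000000000000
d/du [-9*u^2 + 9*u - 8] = 9 - 18*u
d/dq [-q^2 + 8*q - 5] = 8 - 2*q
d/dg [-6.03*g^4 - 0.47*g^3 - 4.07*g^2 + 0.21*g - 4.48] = -24.12*g^3 - 1.41*g^2 - 8.14*g + 0.21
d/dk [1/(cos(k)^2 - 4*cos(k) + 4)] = 2*sin(k)/(cos(k) - 2)^3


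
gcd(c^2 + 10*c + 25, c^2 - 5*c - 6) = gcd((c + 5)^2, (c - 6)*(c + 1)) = 1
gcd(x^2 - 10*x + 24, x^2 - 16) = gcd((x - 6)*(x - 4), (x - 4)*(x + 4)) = x - 4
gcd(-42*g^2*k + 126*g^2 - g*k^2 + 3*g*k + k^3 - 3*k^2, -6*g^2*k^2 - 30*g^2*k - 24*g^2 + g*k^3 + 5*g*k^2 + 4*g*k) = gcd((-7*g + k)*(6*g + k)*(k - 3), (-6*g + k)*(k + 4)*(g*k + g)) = 1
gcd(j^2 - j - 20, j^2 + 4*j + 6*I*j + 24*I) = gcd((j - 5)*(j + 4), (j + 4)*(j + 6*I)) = j + 4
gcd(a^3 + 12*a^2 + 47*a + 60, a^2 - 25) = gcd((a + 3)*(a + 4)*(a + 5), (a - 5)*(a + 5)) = a + 5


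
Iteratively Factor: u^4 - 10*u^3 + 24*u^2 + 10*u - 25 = (u - 5)*(u^3 - 5*u^2 - u + 5) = (u - 5)*(u + 1)*(u^2 - 6*u + 5) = (u - 5)*(u - 1)*(u + 1)*(u - 5)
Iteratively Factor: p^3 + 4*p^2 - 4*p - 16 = (p - 2)*(p^2 + 6*p + 8) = (p - 2)*(p + 4)*(p + 2)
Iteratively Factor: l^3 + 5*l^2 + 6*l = (l)*(l^2 + 5*l + 6) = l*(l + 2)*(l + 3)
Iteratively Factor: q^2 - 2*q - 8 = (q + 2)*(q - 4)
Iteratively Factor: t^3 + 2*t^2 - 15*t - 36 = (t + 3)*(t^2 - t - 12) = (t - 4)*(t + 3)*(t + 3)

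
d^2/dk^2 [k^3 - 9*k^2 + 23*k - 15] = 6*k - 18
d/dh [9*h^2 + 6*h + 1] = 18*h + 6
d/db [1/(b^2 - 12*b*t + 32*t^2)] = 2*(-b + 6*t)/(b^2 - 12*b*t + 32*t^2)^2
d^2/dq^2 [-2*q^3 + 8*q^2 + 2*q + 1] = 16 - 12*q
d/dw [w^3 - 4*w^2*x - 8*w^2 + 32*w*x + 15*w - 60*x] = 3*w^2 - 8*w*x - 16*w + 32*x + 15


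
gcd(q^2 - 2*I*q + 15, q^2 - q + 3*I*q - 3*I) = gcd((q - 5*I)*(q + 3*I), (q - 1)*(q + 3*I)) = q + 3*I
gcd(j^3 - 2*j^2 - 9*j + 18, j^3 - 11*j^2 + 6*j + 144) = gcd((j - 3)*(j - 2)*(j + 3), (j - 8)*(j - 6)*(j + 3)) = j + 3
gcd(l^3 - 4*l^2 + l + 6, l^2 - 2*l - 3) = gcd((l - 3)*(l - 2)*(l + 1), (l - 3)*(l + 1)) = l^2 - 2*l - 3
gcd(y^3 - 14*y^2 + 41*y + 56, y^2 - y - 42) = y - 7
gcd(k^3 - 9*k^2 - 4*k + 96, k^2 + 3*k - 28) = k - 4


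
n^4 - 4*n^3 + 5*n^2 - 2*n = n*(n - 2)*(n - 1)^2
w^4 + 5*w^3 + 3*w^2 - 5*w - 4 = (w - 1)*(w + 1)^2*(w + 4)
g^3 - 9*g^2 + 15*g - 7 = (g - 7)*(g - 1)^2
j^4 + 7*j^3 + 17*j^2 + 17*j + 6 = (j + 1)^2*(j + 2)*(j + 3)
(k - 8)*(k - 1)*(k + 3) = k^3 - 6*k^2 - 19*k + 24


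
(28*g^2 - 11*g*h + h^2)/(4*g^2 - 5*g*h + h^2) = (7*g - h)/(g - h)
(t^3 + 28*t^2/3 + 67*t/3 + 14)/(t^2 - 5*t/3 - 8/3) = (3*t^2 + 25*t + 42)/(3*t - 8)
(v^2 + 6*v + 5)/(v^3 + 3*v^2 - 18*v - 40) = (v + 1)/(v^2 - 2*v - 8)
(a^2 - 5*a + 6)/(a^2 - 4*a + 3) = (a - 2)/(a - 1)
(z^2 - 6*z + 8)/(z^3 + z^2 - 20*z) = (z - 2)/(z*(z + 5))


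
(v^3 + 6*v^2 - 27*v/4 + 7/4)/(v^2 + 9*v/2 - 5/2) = (2*v^2 + 13*v - 7)/(2*(v + 5))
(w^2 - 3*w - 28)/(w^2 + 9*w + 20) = (w - 7)/(w + 5)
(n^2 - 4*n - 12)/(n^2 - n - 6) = (n - 6)/(n - 3)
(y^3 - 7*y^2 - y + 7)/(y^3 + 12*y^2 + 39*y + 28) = (y^2 - 8*y + 7)/(y^2 + 11*y + 28)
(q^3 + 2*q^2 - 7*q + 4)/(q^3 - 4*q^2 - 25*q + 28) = (q - 1)/(q - 7)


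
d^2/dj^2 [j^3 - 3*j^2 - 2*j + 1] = 6*j - 6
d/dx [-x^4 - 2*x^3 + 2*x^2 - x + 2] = -4*x^3 - 6*x^2 + 4*x - 1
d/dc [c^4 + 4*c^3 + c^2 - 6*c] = 4*c^3 + 12*c^2 + 2*c - 6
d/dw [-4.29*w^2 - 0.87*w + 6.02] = -8.58*w - 0.87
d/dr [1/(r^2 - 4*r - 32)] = 2*(2 - r)/(-r^2 + 4*r + 32)^2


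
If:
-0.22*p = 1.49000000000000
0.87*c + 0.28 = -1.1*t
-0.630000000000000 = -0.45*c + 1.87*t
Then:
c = 0.08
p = -6.77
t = -0.32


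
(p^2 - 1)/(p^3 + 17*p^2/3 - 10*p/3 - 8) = 3*(p - 1)/(3*p^2 + 14*p - 24)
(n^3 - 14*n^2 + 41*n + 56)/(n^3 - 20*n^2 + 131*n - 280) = (n + 1)/(n - 5)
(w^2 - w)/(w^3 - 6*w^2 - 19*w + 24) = w/(w^2 - 5*w - 24)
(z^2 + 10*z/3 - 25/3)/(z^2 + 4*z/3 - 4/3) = (3*z^2 + 10*z - 25)/(3*z^2 + 4*z - 4)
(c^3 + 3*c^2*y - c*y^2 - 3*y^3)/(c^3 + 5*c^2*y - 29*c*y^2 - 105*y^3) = (-c^2 + y^2)/(-c^2 - 2*c*y + 35*y^2)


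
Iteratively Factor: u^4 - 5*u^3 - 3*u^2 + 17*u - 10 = (u - 1)*(u^3 - 4*u^2 - 7*u + 10) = (u - 5)*(u - 1)*(u^2 + u - 2) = (u - 5)*(u - 1)^2*(u + 2)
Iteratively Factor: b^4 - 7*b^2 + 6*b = (b + 3)*(b^3 - 3*b^2 + 2*b) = b*(b + 3)*(b^2 - 3*b + 2) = b*(b - 1)*(b + 3)*(b - 2)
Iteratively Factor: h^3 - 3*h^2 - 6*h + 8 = (h - 4)*(h^2 + h - 2) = (h - 4)*(h + 2)*(h - 1)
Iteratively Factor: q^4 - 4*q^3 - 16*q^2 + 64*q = (q + 4)*(q^3 - 8*q^2 + 16*q) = q*(q + 4)*(q^2 - 8*q + 16) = q*(q - 4)*(q + 4)*(q - 4)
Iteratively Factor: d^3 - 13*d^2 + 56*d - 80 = (d - 4)*(d^2 - 9*d + 20) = (d - 4)^2*(d - 5)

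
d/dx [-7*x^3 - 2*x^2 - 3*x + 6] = -21*x^2 - 4*x - 3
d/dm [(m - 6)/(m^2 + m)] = (-m^2 + 12*m + 6)/(m^2*(m^2 + 2*m + 1))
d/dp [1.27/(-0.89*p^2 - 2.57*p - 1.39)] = (2.2606*p + 3.2639)/(0.89*p^2 + 2.57*p + 1.39)^2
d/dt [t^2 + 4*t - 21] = 2*t + 4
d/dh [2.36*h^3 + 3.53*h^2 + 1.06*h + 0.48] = 7.08*h^2 + 7.06*h + 1.06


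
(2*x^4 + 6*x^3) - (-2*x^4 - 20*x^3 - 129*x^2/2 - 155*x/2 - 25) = 4*x^4 + 26*x^3 + 129*x^2/2 + 155*x/2 + 25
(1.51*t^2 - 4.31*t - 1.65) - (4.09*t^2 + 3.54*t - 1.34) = -2.58*t^2 - 7.85*t - 0.31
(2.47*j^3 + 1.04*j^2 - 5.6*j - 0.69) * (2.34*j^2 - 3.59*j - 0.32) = 5.7798*j^5 - 6.4337*j^4 - 17.628*j^3 + 18.1566*j^2 + 4.2691*j + 0.2208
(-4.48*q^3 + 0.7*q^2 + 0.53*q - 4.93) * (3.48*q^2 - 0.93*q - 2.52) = -15.5904*q^5 + 6.6024*q^4 + 12.483*q^3 - 19.4133*q^2 + 3.2493*q + 12.4236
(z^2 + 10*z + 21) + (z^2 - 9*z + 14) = 2*z^2 + z + 35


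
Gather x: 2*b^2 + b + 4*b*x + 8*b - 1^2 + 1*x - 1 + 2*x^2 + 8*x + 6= 2*b^2 + 9*b + 2*x^2 + x*(4*b + 9) + 4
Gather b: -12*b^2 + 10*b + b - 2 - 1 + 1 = -12*b^2 + 11*b - 2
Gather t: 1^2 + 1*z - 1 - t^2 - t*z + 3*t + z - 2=-t^2 + t*(3 - z) + 2*z - 2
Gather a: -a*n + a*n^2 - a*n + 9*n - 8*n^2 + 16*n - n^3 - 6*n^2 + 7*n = a*(n^2 - 2*n) - n^3 - 14*n^2 + 32*n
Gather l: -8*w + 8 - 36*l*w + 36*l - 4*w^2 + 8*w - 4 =l*(36 - 36*w) - 4*w^2 + 4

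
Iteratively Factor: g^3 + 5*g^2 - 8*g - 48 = (g + 4)*(g^2 + g - 12) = (g - 3)*(g + 4)*(g + 4)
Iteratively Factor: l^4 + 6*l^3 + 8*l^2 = (l)*(l^3 + 6*l^2 + 8*l) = l*(l + 4)*(l^2 + 2*l) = l^2*(l + 4)*(l + 2)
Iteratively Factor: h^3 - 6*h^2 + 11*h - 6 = (h - 3)*(h^2 - 3*h + 2) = (h - 3)*(h - 2)*(h - 1)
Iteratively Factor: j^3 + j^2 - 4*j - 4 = (j - 2)*(j^2 + 3*j + 2) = (j - 2)*(j + 2)*(j + 1)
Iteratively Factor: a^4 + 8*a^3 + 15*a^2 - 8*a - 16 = (a + 4)*(a^3 + 4*a^2 - a - 4) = (a + 4)^2*(a^2 - 1) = (a - 1)*(a + 4)^2*(a + 1)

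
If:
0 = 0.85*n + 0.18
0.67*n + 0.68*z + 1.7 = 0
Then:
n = -0.21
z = -2.29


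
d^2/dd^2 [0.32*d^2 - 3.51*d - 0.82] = 0.640000000000000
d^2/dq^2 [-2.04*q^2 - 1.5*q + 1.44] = -4.08000000000000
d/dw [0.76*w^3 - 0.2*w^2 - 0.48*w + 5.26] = 2.28*w^2 - 0.4*w - 0.48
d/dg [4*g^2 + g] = 8*g + 1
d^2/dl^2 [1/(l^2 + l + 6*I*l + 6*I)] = 2*(-l^2 - l - 6*I*l + (2*l + 1 + 6*I)^2 - 6*I)/(l^2 + l + 6*I*l + 6*I)^3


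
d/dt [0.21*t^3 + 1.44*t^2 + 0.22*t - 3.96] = 0.63*t^2 + 2.88*t + 0.22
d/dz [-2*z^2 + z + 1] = 1 - 4*z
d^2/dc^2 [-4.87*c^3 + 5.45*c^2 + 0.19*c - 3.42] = 10.9 - 29.22*c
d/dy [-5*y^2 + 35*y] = 35 - 10*y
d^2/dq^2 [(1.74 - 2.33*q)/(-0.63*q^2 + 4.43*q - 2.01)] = ((22.8362 - 8.8074*q)*(0.63*q^2 - 4.43*q + 2.01) + (1.26*q - 4.43)*(2.33*q - 1.74)*(2.52*q - 8.86))/(0.63*q^2 - 4.43*q + 2.01)^3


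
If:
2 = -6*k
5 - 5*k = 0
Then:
No Solution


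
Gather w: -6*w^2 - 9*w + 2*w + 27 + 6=-6*w^2 - 7*w + 33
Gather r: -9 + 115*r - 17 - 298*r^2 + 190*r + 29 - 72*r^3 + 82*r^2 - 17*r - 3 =-72*r^3 - 216*r^2 + 288*r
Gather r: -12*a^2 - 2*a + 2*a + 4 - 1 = 3 - 12*a^2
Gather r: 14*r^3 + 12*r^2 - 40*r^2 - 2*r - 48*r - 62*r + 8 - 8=14*r^3 - 28*r^2 - 112*r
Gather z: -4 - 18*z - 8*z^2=-8*z^2 - 18*z - 4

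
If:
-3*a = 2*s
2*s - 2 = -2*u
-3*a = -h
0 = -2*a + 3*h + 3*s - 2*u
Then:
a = -4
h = -12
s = 6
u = -5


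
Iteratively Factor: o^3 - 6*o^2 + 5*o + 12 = (o - 3)*(o^2 - 3*o - 4) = (o - 4)*(o - 3)*(o + 1)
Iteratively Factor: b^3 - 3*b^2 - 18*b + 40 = (b + 4)*(b^2 - 7*b + 10) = (b - 5)*(b + 4)*(b - 2)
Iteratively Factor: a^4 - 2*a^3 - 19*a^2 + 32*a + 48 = (a - 4)*(a^3 + 2*a^2 - 11*a - 12) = (a - 4)*(a + 1)*(a^2 + a - 12) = (a - 4)*(a - 3)*(a + 1)*(a + 4)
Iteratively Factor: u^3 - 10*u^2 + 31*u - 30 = (u - 3)*(u^2 - 7*u + 10) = (u - 3)*(u - 2)*(u - 5)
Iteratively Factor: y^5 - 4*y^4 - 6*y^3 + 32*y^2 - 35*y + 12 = (y - 1)*(y^4 - 3*y^3 - 9*y^2 + 23*y - 12) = (y - 1)^2*(y^3 - 2*y^2 - 11*y + 12) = (y - 1)^2*(y + 3)*(y^2 - 5*y + 4) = (y - 1)^3*(y + 3)*(y - 4)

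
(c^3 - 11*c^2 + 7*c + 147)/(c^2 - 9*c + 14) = (c^2 - 4*c - 21)/(c - 2)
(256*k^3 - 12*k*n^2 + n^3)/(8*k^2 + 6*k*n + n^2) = (64*k^2 - 16*k*n + n^2)/(2*k + n)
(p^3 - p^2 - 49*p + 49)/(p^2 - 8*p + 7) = p + 7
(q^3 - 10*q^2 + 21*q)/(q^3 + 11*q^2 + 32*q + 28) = q*(q^2 - 10*q + 21)/(q^3 + 11*q^2 + 32*q + 28)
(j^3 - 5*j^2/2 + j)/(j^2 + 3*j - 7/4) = 2*j*(j - 2)/(2*j + 7)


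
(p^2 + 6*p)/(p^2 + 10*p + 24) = p/(p + 4)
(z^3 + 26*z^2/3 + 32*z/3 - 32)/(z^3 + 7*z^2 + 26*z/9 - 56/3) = 3*(z + 4)/(3*z + 7)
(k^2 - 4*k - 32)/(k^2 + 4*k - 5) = (k^2 - 4*k - 32)/(k^2 + 4*k - 5)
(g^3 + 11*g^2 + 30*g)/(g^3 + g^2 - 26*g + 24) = g*(g + 5)/(g^2 - 5*g + 4)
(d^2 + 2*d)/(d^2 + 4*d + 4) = d/(d + 2)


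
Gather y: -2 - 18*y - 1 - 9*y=-27*y - 3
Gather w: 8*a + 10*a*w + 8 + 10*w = 8*a + w*(10*a + 10) + 8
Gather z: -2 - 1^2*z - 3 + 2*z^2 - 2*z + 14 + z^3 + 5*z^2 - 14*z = z^3 + 7*z^2 - 17*z + 9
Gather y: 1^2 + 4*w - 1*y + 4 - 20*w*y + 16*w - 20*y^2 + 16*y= 20*w - 20*y^2 + y*(15 - 20*w) + 5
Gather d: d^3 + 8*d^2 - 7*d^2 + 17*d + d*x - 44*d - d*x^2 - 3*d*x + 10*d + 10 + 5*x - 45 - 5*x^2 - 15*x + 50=d^3 + d^2 + d*(-x^2 - 2*x - 17) - 5*x^2 - 10*x + 15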